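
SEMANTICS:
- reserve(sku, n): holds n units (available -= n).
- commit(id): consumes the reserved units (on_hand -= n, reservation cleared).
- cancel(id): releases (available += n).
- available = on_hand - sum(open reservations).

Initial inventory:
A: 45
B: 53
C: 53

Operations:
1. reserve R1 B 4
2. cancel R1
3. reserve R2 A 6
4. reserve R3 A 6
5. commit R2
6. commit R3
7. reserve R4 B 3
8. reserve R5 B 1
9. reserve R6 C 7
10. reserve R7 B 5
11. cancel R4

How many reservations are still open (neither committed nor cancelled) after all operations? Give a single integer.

Answer: 3

Derivation:
Step 1: reserve R1 B 4 -> on_hand[A=45 B=53 C=53] avail[A=45 B=49 C=53] open={R1}
Step 2: cancel R1 -> on_hand[A=45 B=53 C=53] avail[A=45 B=53 C=53] open={}
Step 3: reserve R2 A 6 -> on_hand[A=45 B=53 C=53] avail[A=39 B=53 C=53] open={R2}
Step 4: reserve R3 A 6 -> on_hand[A=45 B=53 C=53] avail[A=33 B=53 C=53] open={R2,R3}
Step 5: commit R2 -> on_hand[A=39 B=53 C=53] avail[A=33 B=53 C=53] open={R3}
Step 6: commit R3 -> on_hand[A=33 B=53 C=53] avail[A=33 B=53 C=53] open={}
Step 7: reserve R4 B 3 -> on_hand[A=33 B=53 C=53] avail[A=33 B=50 C=53] open={R4}
Step 8: reserve R5 B 1 -> on_hand[A=33 B=53 C=53] avail[A=33 B=49 C=53] open={R4,R5}
Step 9: reserve R6 C 7 -> on_hand[A=33 B=53 C=53] avail[A=33 B=49 C=46] open={R4,R5,R6}
Step 10: reserve R7 B 5 -> on_hand[A=33 B=53 C=53] avail[A=33 B=44 C=46] open={R4,R5,R6,R7}
Step 11: cancel R4 -> on_hand[A=33 B=53 C=53] avail[A=33 B=47 C=46] open={R5,R6,R7}
Open reservations: ['R5', 'R6', 'R7'] -> 3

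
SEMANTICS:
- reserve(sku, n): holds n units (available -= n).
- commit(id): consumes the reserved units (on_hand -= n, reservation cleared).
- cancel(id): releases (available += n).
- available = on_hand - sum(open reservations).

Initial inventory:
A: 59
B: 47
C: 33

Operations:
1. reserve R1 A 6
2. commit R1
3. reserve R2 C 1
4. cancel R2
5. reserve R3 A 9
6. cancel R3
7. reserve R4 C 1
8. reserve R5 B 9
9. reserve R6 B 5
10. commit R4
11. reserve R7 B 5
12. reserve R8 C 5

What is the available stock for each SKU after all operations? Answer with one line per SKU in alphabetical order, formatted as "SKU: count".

Step 1: reserve R1 A 6 -> on_hand[A=59 B=47 C=33] avail[A=53 B=47 C=33] open={R1}
Step 2: commit R1 -> on_hand[A=53 B=47 C=33] avail[A=53 B=47 C=33] open={}
Step 3: reserve R2 C 1 -> on_hand[A=53 B=47 C=33] avail[A=53 B=47 C=32] open={R2}
Step 4: cancel R2 -> on_hand[A=53 B=47 C=33] avail[A=53 B=47 C=33] open={}
Step 5: reserve R3 A 9 -> on_hand[A=53 B=47 C=33] avail[A=44 B=47 C=33] open={R3}
Step 6: cancel R3 -> on_hand[A=53 B=47 C=33] avail[A=53 B=47 C=33] open={}
Step 7: reserve R4 C 1 -> on_hand[A=53 B=47 C=33] avail[A=53 B=47 C=32] open={R4}
Step 8: reserve R5 B 9 -> on_hand[A=53 B=47 C=33] avail[A=53 B=38 C=32] open={R4,R5}
Step 9: reserve R6 B 5 -> on_hand[A=53 B=47 C=33] avail[A=53 B=33 C=32] open={R4,R5,R6}
Step 10: commit R4 -> on_hand[A=53 B=47 C=32] avail[A=53 B=33 C=32] open={R5,R6}
Step 11: reserve R7 B 5 -> on_hand[A=53 B=47 C=32] avail[A=53 B=28 C=32] open={R5,R6,R7}
Step 12: reserve R8 C 5 -> on_hand[A=53 B=47 C=32] avail[A=53 B=28 C=27] open={R5,R6,R7,R8}

Answer: A: 53
B: 28
C: 27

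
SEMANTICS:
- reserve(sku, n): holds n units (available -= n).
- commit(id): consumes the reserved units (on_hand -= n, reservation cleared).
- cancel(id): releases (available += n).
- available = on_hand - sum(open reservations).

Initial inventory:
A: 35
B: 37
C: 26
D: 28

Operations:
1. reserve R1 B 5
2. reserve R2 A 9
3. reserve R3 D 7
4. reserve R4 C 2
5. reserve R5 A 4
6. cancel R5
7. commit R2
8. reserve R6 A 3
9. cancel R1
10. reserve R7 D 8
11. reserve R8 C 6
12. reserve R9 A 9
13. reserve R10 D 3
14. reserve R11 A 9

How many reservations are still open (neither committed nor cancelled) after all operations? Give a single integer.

Answer: 8

Derivation:
Step 1: reserve R1 B 5 -> on_hand[A=35 B=37 C=26 D=28] avail[A=35 B=32 C=26 D=28] open={R1}
Step 2: reserve R2 A 9 -> on_hand[A=35 B=37 C=26 D=28] avail[A=26 B=32 C=26 D=28] open={R1,R2}
Step 3: reserve R3 D 7 -> on_hand[A=35 B=37 C=26 D=28] avail[A=26 B=32 C=26 D=21] open={R1,R2,R3}
Step 4: reserve R4 C 2 -> on_hand[A=35 B=37 C=26 D=28] avail[A=26 B=32 C=24 D=21] open={R1,R2,R3,R4}
Step 5: reserve R5 A 4 -> on_hand[A=35 B=37 C=26 D=28] avail[A=22 B=32 C=24 D=21] open={R1,R2,R3,R4,R5}
Step 6: cancel R5 -> on_hand[A=35 B=37 C=26 D=28] avail[A=26 B=32 C=24 D=21] open={R1,R2,R3,R4}
Step 7: commit R2 -> on_hand[A=26 B=37 C=26 D=28] avail[A=26 B=32 C=24 D=21] open={R1,R3,R4}
Step 8: reserve R6 A 3 -> on_hand[A=26 B=37 C=26 D=28] avail[A=23 B=32 C=24 D=21] open={R1,R3,R4,R6}
Step 9: cancel R1 -> on_hand[A=26 B=37 C=26 D=28] avail[A=23 B=37 C=24 D=21] open={R3,R4,R6}
Step 10: reserve R7 D 8 -> on_hand[A=26 B=37 C=26 D=28] avail[A=23 B=37 C=24 D=13] open={R3,R4,R6,R7}
Step 11: reserve R8 C 6 -> on_hand[A=26 B=37 C=26 D=28] avail[A=23 B=37 C=18 D=13] open={R3,R4,R6,R7,R8}
Step 12: reserve R9 A 9 -> on_hand[A=26 B=37 C=26 D=28] avail[A=14 B=37 C=18 D=13] open={R3,R4,R6,R7,R8,R9}
Step 13: reserve R10 D 3 -> on_hand[A=26 B=37 C=26 D=28] avail[A=14 B=37 C=18 D=10] open={R10,R3,R4,R6,R7,R8,R9}
Step 14: reserve R11 A 9 -> on_hand[A=26 B=37 C=26 D=28] avail[A=5 B=37 C=18 D=10] open={R10,R11,R3,R4,R6,R7,R8,R9}
Open reservations: ['R10', 'R11', 'R3', 'R4', 'R6', 'R7', 'R8', 'R9'] -> 8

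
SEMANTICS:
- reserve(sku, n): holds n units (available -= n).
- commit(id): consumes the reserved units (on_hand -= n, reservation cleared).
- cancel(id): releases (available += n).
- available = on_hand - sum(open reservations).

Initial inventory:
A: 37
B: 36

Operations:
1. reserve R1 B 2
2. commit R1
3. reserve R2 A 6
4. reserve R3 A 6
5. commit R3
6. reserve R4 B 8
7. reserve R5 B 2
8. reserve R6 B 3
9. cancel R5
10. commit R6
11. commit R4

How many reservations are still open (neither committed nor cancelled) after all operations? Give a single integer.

Answer: 1

Derivation:
Step 1: reserve R1 B 2 -> on_hand[A=37 B=36] avail[A=37 B=34] open={R1}
Step 2: commit R1 -> on_hand[A=37 B=34] avail[A=37 B=34] open={}
Step 3: reserve R2 A 6 -> on_hand[A=37 B=34] avail[A=31 B=34] open={R2}
Step 4: reserve R3 A 6 -> on_hand[A=37 B=34] avail[A=25 B=34] open={R2,R3}
Step 5: commit R3 -> on_hand[A=31 B=34] avail[A=25 B=34] open={R2}
Step 6: reserve R4 B 8 -> on_hand[A=31 B=34] avail[A=25 B=26] open={R2,R4}
Step 7: reserve R5 B 2 -> on_hand[A=31 B=34] avail[A=25 B=24] open={R2,R4,R5}
Step 8: reserve R6 B 3 -> on_hand[A=31 B=34] avail[A=25 B=21] open={R2,R4,R5,R6}
Step 9: cancel R5 -> on_hand[A=31 B=34] avail[A=25 B=23] open={R2,R4,R6}
Step 10: commit R6 -> on_hand[A=31 B=31] avail[A=25 B=23] open={R2,R4}
Step 11: commit R4 -> on_hand[A=31 B=23] avail[A=25 B=23] open={R2}
Open reservations: ['R2'] -> 1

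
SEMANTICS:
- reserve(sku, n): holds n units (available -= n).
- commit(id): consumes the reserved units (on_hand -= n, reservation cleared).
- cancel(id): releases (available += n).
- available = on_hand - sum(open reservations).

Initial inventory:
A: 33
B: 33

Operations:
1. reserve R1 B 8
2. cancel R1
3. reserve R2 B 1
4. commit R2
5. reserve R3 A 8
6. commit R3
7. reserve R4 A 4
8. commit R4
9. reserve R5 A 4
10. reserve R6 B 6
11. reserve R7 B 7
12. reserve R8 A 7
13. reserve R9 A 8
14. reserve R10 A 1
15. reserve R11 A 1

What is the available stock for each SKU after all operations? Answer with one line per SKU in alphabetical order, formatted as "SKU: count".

Answer: A: 0
B: 19

Derivation:
Step 1: reserve R1 B 8 -> on_hand[A=33 B=33] avail[A=33 B=25] open={R1}
Step 2: cancel R1 -> on_hand[A=33 B=33] avail[A=33 B=33] open={}
Step 3: reserve R2 B 1 -> on_hand[A=33 B=33] avail[A=33 B=32] open={R2}
Step 4: commit R2 -> on_hand[A=33 B=32] avail[A=33 B=32] open={}
Step 5: reserve R3 A 8 -> on_hand[A=33 B=32] avail[A=25 B=32] open={R3}
Step 6: commit R3 -> on_hand[A=25 B=32] avail[A=25 B=32] open={}
Step 7: reserve R4 A 4 -> on_hand[A=25 B=32] avail[A=21 B=32] open={R4}
Step 8: commit R4 -> on_hand[A=21 B=32] avail[A=21 B=32] open={}
Step 9: reserve R5 A 4 -> on_hand[A=21 B=32] avail[A=17 B=32] open={R5}
Step 10: reserve R6 B 6 -> on_hand[A=21 B=32] avail[A=17 B=26] open={R5,R6}
Step 11: reserve R7 B 7 -> on_hand[A=21 B=32] avail[A=17 B=19] open={R5,R6,R7}
Step 12: reserve R8 A 7 -> on_hand[A=21 B=32] avail[A=10 B=19] open={R5,R6,R7,R8}
Step 13: reserve R9 A 8 -> on_hand[A=21 B=32] avail[A=2 B=19] open={R5,R6,R7,R8,R9}
Step 14: reserve R10 A 1 -> on_hand[A=21 B=32] avail[A=1 B=19] open={R10,R5,R6,R7,R8,R9}
Step 15: reserve R11 A 1 -> on_hand[A=21 B=32] avail[A=0 B=19] open={R10,R11,R5,R6,R7,R8,R9}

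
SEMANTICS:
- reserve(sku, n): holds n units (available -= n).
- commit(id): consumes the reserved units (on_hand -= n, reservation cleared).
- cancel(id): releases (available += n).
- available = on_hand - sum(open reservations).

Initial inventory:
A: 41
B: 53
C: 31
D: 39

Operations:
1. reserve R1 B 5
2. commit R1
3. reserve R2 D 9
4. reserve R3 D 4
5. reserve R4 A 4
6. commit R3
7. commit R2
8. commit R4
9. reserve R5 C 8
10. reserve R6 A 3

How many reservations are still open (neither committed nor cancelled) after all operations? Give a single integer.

Answer: 2

Derivation:
Step 1: reserve R1 B 5 -> on_hand[A=41 B=53 C=31 D=39] avail[A=41 B=48 C=31 D=39] open={R1}
Step 2: commit R1 -> on_hand[A=41 B=48 C=31 D=39] avail[A=41 B=48 C=31 D=39] open={}
Step 3: reserve R2 D 9 -> on_hand[A=41 B=48 C=31 D=39] avail[A=41 B=48 C=31 D=30] open={R2}
Step 4: reserve R3 D 4 -> on_hand[A=41 B=48 C=31 D=39] avail[A=41 B=48 C=31 D=26] open={R2,R3}
Step 5: reserve R4 A 4 -> on_hand[A=41 B=48 C=31 D=39] avail[A=37 B=48 C=31 D=26] open={R2,R3,R4}
Step 6: commit R3 -> on_hand[A=41 B=48 C=31 D=35] avail[A=37 B=48 C=31 D=26] open={R2,R4}
Step 7: commit R2 -> on_hand[A=41 B=48 C=31 D=26] avail[A=37 B=48 C=31 D=26] open={R4}
Step 8: commit R4 -> on_hand[A=37 B=48 C=31 D=26] avail[A=37 B=48 C=31 D=26] open={}
Step 9: reserve R5 C 8 -> on_hand[A=37 B=48 C=31 D=26] avail[A=37 B=48 C=23 D=26] open={R5}
Step 10: reserve R6 A 3 -> on_hand[A=37 B=48 C=31 D=26] avail[A=34 B=48 C=23 D=26] open={R5,R6}
Open reservations: ['R5', 'R6'] -> 2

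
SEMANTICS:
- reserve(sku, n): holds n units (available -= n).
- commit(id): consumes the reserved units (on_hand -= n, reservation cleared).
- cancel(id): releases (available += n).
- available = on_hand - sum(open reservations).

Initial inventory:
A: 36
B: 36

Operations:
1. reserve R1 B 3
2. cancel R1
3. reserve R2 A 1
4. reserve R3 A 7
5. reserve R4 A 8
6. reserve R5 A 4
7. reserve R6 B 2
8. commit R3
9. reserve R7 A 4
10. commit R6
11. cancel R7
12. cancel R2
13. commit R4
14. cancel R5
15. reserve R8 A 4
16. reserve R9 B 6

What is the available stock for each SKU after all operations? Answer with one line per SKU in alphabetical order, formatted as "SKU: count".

Step 1: reserve R1 B 3 -> on_hand[A=36 B=36] avail[A=36 B=33] open={R1}
Step 2: cancel R1 -> on_hand[A=36 B=36] avail[A=36 B=36] open={}
Step 3: reserve R2 A 1 -> on_hand[A=36 B=36] avail[A=35 B=36] open={R2}
Step 4: reserve R3 A 7 -> on_hand[A=36 B=36] avail[A=28 B=36] open={R2,R3}
Step 5: reserve R4 A 8 -> on_hand[A=36 B=36] avail[A=20 B=36] open={R2,R3,R4}
Step 6: reserve R5 A 4 -> on_hand[A=36 B=36] avail[A=16 B=36] open={R2,R3,R4,R5}
Step 7: reserve R6 B 2 -> on_hand[A=36 B=36] avail[A=16 B=34] open={R2,R3,R4,R5,R6}
Step 8: commit R3 -> on_hand[A=29 B=36] avail[A=16 B=34] open={R2,R4,R5,R6}
Step 9: reserve R7 A 4 -> on_hand[A=29 B=36] avail[A=12 B=34] open={R2,R4,R5,R6,R7}
Step 10: commit R6 -> on_hand[A=29 B=34] avail[A=12 B=34] open={R2,R4,R5,R7}
Step 11: cancel R7 -> on_hand[A=29 B=34] avail[A=16 B=34] open={R2,R4,R5}
Step 12: cancel R2 -> on_hand[A=29 B=34] avail[A=17 B=34] open={R4,R5}
Step 13: commit R4 -> on_hand[A=21 B=34] avail[A=17 B=34] open={R5}
Step 14: cancel R5 -> on_hand[A=21 B=34] avail[A=21 B=34] open={}
Step 15: reserve R8 A 4 -> on_hand[A=21 B=34] avail[A=17 B=34] open={R8}
Step 16: reserve R9 B 6 -> on_hand[A=21 B=34] avail[A=17 B=28] open={R8,R9}

Answer: A: 17
B: 28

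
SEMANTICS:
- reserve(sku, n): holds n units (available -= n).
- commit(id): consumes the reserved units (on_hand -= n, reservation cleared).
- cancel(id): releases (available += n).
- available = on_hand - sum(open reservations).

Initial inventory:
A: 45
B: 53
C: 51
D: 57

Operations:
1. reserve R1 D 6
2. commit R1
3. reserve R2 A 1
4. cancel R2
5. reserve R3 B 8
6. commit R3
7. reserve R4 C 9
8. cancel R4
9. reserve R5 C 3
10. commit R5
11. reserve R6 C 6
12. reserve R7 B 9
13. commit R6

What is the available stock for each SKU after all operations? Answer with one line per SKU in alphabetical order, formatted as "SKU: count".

Answer: A: 45
B: 36
C: 42
D: 51

Derivation:
Step 1: reserve R1 D 6 -> on_hand[A=45 B=53 C=51 D=57] avail[A=45 B=53 C=51 D=51] open={R1}
Step 2: commit R1 -> on_hand[A=45 B=53 C=51 D=51] avail[A=45 B=53 C=51 D=51] open={}
Step 3: reserve R2 A 1 -> on_hand[A=45 B=53 C=51 D=51] avail[A=44 B=53 C=51 D=51] open={R2}
Step 4: cancel R2 -> on_hand[A=45 B=53 C=51 D=51] avail[A=45 B=53 C=51 D=51] open={}
Step 5: reserve R3 B 8 -> on_hand[A=45 B=53 C=51 D=51] avail[A=45 B=45 C=51 D=51] open={R3}
Step 6: commit R3 -> on_hand[A=45 B=45 C=51 D=51] avail[A=45 B=45 C=51 D=51] open={}
Step 7: reserve R4 C 9 -> on_hand[A=45 B=45 C=51 D=51] avail[A=45 B=45 C=42 D=51] open={R4}
Step 8: cancel R4 -> on_hand[A=45 B=45 C=51 D=51] avail[A=45 B=45 C=51 D=51] open={}
Step 9: reserve R5 C 3 -> on_hand[A=45 B=45 C=51 D=51] avail[A=45 B=45 C=48 D=51] open={R5}
Step 10: commit R5 -> on_hand[A=45 B=45 C=48 D=51] avail[A=45 B=45 C=48 D=51] open={}
Step 11: reserve R6 C 6 -> on_hand[A=45 B=45 C=48 D=51] avail[A=45 B=45 C=42 D=51] open={R6}
Step 12: reserve R7 B 9 -> on_hand[A=45 B=45 C=48 D=51] avail[A=45 B=36 C=42 D=51] open={R6,R7}
Step 13: commit R6 -> on_hand[A=45 B=45 C=42 D=51] avail[A=45 B=36 C=42 D=51] open={R7}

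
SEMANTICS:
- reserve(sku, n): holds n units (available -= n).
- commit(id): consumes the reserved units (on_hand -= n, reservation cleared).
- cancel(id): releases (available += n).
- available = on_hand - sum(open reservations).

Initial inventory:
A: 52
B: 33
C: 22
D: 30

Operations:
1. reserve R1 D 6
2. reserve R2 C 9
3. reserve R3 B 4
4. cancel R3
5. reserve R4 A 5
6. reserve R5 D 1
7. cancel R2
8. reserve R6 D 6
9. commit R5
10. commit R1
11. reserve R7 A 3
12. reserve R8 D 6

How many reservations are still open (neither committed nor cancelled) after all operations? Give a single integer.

Answer: 4

Derivation:
Step 1: reserve R1 D 6 -> on_hand[A=52 B=33 C=22 D=30] avail[A=52 B=33 C=22 D=24] open={R1}
Step 2: reserve R2 C 9 -> on_hand[A=52 B=33 C=22 D=30] avail[A=52 B=33 C=13 D=24] open={R1,R2}
Step 3: reserve R3 B 4 -> on_hand[A=52 B=33 C=22 D=30] avail[A=52 B=29 C=13 D=24] open={R1,R2,R3}
Step 4: cancel R3 -> on_hand[A=52 B=33 C=22 D=30] avail[A=52 B=33 C=13 D=24] open={R1,R2}
Step 5: reserve R4 A 5 -> on_hand[A=52 B=33 C=22 D=30] avail[A=47 B=33 C=13 D=24] open={R1,R2,R4}
Step 6: reserve R5 D 1 -> on_hand[A=52 B=33 C=22 D=30] avail[A=47 B=33 C=13 D=23] open={R1,R2,R4,R5}
Step 7: cancel R2 -> on_hand[A=52 B=33 C=22 D=30] avail[A=47 B=33 C=22 D=23] open={R1,R4,R5}
Step 8: reserve R6 D 6 -> on_hand[A=52 B=33 C=22 D=30] avail[A=47 B=33 C=22 D=17] open={R1,R4,R5,R6}
Step 9: commit R5 -> on_hand[A=52 B=33 C=22 D=29] avail[A=47 B=33 C=22 D=17] open={R1,R4,R6}
Step 10: commit R1 -> on_hand[A=52 B=33 C=22 D=23] avail[A=47 B=33 C=22 D=17] open={R4,R6}
Step 11: reserve R7 A 3 -> on_hand[A=52 B=33 C=22 D=23] avail[A=44 B=33 C=22 D=17] open={R4,R6,R7}
Step 12: reserve R8 D 6 -> on_hand[A=52 B=33 C=22 D=23] avail[A=44 B=33 C=22 D=11] open={R4,R6,R7,R8}
Open reservations: ['R4', 'R6', 'R7', 'R8'] -> 4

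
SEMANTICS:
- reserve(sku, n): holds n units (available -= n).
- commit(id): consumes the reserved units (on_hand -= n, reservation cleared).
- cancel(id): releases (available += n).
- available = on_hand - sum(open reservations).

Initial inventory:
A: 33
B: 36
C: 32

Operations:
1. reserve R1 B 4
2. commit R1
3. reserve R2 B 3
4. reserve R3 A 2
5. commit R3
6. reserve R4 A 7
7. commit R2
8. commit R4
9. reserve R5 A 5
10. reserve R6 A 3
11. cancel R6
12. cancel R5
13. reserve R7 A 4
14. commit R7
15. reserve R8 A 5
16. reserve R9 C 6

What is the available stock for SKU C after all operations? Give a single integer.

Step 1: reserve R1 B 4 -> on_hand[A=33 B=36 C=32] avail[A=33 B=32 C=32] open={R1}
Step 2: commit R1 -> on_hand[A=33 B=32 C=32] avail[A=33 B=32 C=32] open={}
Step 3: reserve R2 B 3 -> on_hand[A=33 B=32 C=32] avail[A=33 B=29 C=32] open={R2}
Step 4: reserve R3 A 2 -> on_hand[A=33 B=32 C=32] avail[A=31 B=29 C=32] open={R2,R3}
Step 5: commit R3 -> on_hand[A=31 B=32 C=32] avail[A=31 B=29 C=32] open={R2}
Step 6: reserve R4 A 7 -> on_hand[A=31 B=32 C=32] avail[A=24 B=29 C=32] open={R2,R4}
Step 7: commit R2 -> on_hand[A=31 B=29 C=32] avail[A=24 B=29 C=32] open={R4}
Step 8: commit R4 -> on_hand[A=24 B=29 C=32] avail[A=24 B=29 C=32] open={}
Step 9: reserve R5 A 5 -> on_hand[A=24 B=29 C=32] avail[A=19 B=29 C=32] open={R5}
Step 10: reserve R6 A 3 -> on_hand[A=24 B=29 C=32] avail[A=16 B=29 C=32] open={R5,R6}
Step 11: cancel R6 -> on_hand[A=24 B=29 C=32] avail[A=19 B=29 C=32] open={R5}
Step 12: cancel R5 -> on_hand[A=24 B=29 C=32] avail[A=24 B=29 C=32] open={}
Step 13: reserve R7 A 4 -> on_hand[A=24 B=29 C=32] avail[A=20 B=29 C=32] open={R7}
Step 14: commit R7 -> on_hand[A=20 B=29 C=32] avail[A=20 B=29 C=32] open={}
Step 15: reserve R8 A 5 -> on_hand[A=20 B=29 C=32] avail[A=15 B=29 C=32] open={R8}
Step 16: reserve R9 C 6 -> on_hand[A=20 B=29 C=32] avail[A=15 B=29 C=26] open={R8,R9}
Final available[C] = 26

Answer: 26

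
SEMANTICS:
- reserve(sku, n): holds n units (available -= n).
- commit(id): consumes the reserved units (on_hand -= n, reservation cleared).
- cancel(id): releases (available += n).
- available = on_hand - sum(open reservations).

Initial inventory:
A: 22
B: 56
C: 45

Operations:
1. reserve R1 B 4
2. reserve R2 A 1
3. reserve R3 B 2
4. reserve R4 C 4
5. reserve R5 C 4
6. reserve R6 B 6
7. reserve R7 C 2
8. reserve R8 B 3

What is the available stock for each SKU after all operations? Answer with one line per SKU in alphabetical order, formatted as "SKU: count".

Step 1: reserve R1 B 4 -> on_hand[A=22 B=56 C=45] avail[A=22 B=52 C=45] open={R1}
Step 2: reserve R2 A 1 -> on_hand[A=22 B=56 C=45] avail[A=21 B=52 C=45] open={R1,R2}
Step 3: reserve R3 B 2 -> on_hand[A=22 B=56 C=45] avail[A=21 B=50 C=45] open={R1,R2,R3}
Step 4: reserve R4 C 4 -> on_hand[A=22 B=56 C=45] avail[A=21 B=50 C=41] open={R1,R2,R3,R4}
Step 5: reserve R5 C 4 -> on_hand[A=22 B=56 C=45] avail[A=21 B=50 C=37] open={R1,R2,R3,R4,R5}
Step 6: reserve R6 B 6 -> on_hand[A=22 B=56 C=45] avail[A=21 B=44 C=37] open={R1,R2,R3,R4,R5,R6}
Step 7: reserve R7 C 2 -> on_hand[A=22 B=56 C=45] avail[A=21 B=44 C=35] open={R1,R2,R3,R4,R5,R6,R7}
Step 8: reserve R8 B 3 -> on_hand[A=22 B=56 C=45] avail[A=21 B=41 C=35] open={R1,R2,R3,R4,R5,R6,R7,R8}

Answer: A: 21
B: 41
C: 35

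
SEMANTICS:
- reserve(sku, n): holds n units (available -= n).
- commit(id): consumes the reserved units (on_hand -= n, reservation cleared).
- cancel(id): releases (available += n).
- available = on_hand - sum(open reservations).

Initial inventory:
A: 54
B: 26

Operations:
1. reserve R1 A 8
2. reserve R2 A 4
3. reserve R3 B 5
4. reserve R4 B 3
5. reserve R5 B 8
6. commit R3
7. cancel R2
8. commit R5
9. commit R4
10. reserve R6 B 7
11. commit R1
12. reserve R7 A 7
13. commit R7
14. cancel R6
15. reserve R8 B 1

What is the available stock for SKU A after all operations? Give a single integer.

Answer: 39

Derivation:
Step 1: reserve R1 A 8 -> on_hand[A=54 B=26] avail[A=46 B=26] open={R1}
Step 2: reserve R2 A 4 -> on_hand[A=54 B=26] avail[A=42 B=26] open={R1,R2}
Step 3: reserve R3 B 5 -> on_hand[A=54 B=26] avail[A=42 B=21] open={R1,R2,R3}
Step 4: reserve R4 B 3 -> on_hand[A=54 B=26] avail[A=42 B=18] open={R1,R2,R3,R4}
Step 5: reserve R5 B 8 -> on_hand[A=54 B=26] avail[A=42 B=10] open={R1,R2,R3,R4,R5}
Step 6: commit R3 -> on_hand[A=54 B=21] avail[A=42 B=10] open={R1,R2,R4,R5}
Step 7: cancel R2 -> on_hand[A=54 B=21] avail[A=46 B=10] open={R1,R4,R5}
Step 8: commit R5 -> on_hand[A=54 B=13] avail[A=46 B=10] open={R1,R4}
Step 9: commit R4 -> on_hand[A=54 B=10] avail[A=46 B=10] open={R1}
Step 10: reserve R6 B 7 -> on_hand[A=54 B=10] avail[A=46 B=3] open={R1,R6}
Step 11: commit R1 -> on_hand[A=46 B=10] avail[A=46 B=3] open={R6}
Step 12: reserve R7 A 7 -> on_hand[A=46 B=10] avail[A=39 B=3] open={R6,R7}
Step 13: commit R7 -> on_hand[A=39 B=10] avail[A=39 B=3] open={R6}
Step 14: cancel R6 -> on_hand[A=39 B=10] avail[A=39 B=10] open={}
Step 15: reserve R8 B 1 -> on_hand[A=39 B=10] avail[A=39 B=9] open={R8}
Final available[A] = 39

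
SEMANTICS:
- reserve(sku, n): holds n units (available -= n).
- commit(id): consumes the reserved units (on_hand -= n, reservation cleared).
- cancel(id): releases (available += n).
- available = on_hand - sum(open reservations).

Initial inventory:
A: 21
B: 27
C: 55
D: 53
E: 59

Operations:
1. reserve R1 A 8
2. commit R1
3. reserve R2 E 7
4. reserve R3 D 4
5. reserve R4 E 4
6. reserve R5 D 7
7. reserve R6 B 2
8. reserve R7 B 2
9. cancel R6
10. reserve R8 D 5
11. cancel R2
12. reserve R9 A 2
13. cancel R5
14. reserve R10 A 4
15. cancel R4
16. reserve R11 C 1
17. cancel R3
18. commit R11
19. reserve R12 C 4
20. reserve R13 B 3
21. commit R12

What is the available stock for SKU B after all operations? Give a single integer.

Step 1: reserve R1 A 8 -> on_hand[A=21 B=27 C=55 D=53 E=59] avail[A=13 B=27 C=55 D=53 E=59] open={R1}
Step 2: commit R1 -> on_hand[A=13 B=27 C=55 D=53 E=59] avail[A=13 B=27 C=55 D=53 E=59] open={}
Step 3: reserve R2 E 7 -> on_hand[A=13 B=27 C=55 D=53 E=59] avail[A=13 B=27 C=55 D=53 E=52] open={R2}
Step 4: reserve R3 D 4 -> on_hand[A=13 B=27 C=55 D=53 E=59] avail[A=13 B=27 C=55 D=49 E=52] open={R2,R3}
Step 5: reserve R4 E 4 -> on_hand[A=13 B=27 C=55 D=53 E=59] avail[A=13 B=27 C=55 D=49 E=48] open={R2,R3,R4}
Step 6: reserve R5 D 7 -> on_hand[A=13 B=27 C=55 D=53 E=59] avail[A=13 B=27 C=55 D=42 E=48] open={R2,R3,R4,R5}
Step 7: reserve R6 B 2 -> on_hand[A=13 B=27 C=55 D=53 E=59] avail[A=13 B=25 C=55 D=42 E=48] open={R2,R3,R4,R5,R6}
Step 8: reserve R7 B 2 -> on_hand[A=13 B=27 C=55 D=53 E=59] avail[A=13 B=23 C=55 D=42 E=48] open={R2,R3,R4,R5,R6,R7}
Step 9: cancel R6 -> on_hand[A=13 B=27 C=55 D=53 E=59] avail[A=13 B=25 C=55 D=42 E=48] open={R2,R3,R4,R5,R7}
Step 10: reserve R8 D 5 -> on_hand[A=13 B=27 C=55 D=53 E=59] avail[A=13 B=25 C=55 D=37 E=48] open={R2,R3,R4,R5,R7,R8}
Step 11: cancel R2 -> on_hand[A=13 B=27 C=55 D=53 E=59] avail[A=13 B=25 C=55 D=37 E=55] open={R3,R4,R5,R7,R8}
Step 12: reserve R9 A 2 -> on_hand[A=13 B=27 C=55 D=53 E=59] avail[A=11 B=25 C=55 D=37 E=55] open={R3,R4,R5,R7,R8,R9}
Step 13: cancel R5 -> on_hand[A=13 B=27 C=55 D=53 E=59] avail[A=11 B=25 C=55 D=44 E=55] open={R3,R4,R7,R8,R9}
Step 14: reserve R10 A 4 -> on_hand[A=13 B=27 C=55 D=53 E=59] avail[A=7 B=25 C=55 D=44 E=55] open={R10,R3,R4,R7,R8,R9}
Step 15: cancel R4 -> on_hand[A=13 B=27 C=55 D=53 E=59] avail[A=7 B=25 C=55 D=44 E=59] open={R10,R3,R7,R8,R9}
Step 16: reserve R11 C 1 -> on_hand[A=13 B=27 C=55 D=53 E=59] avail[A=7 B=25 C=54 D=44 E=59] open={R10,R11,R3,R7,R8,R9}
Step 17: cancel R3 -> on_hand[A=13 B=27 C=55 D=53 E=59] avail[A=7 B=25 C=54 D=48 E=59] open={R10,R11,R7,R8,R9}
Step 18: commit R11 -> on_hand[A=13 B=27 C=54 D=53 E=59] avail[A=7 B=25 C=54 D=48 E=59] open={R10,R7,R8,R9}
Step 19: reserve R12 C 4 -> on_hand[A=13 B=27 C=54 D=53 E=59] avail[A=7 B=25 C=50 D=48 E=59] open={R10,R12,R7,R8,R9}
Step 20: reserve R13 B 3 -> on_hand[A=13 B=27 C=54 D=53 E=59] avail[A=7 B=22 C=50 D=48 E=59] open={R10,R12,R13,R7,R8,R9}
Step 21: commit R12 -> on_hand[A=13 B=27 C=50 D=53 E=59] avail[A=7 B=22 C=50 D=48 E=59] open={R10,R13,R7,R8,R9}
Final available[B] = 22

Answer: 22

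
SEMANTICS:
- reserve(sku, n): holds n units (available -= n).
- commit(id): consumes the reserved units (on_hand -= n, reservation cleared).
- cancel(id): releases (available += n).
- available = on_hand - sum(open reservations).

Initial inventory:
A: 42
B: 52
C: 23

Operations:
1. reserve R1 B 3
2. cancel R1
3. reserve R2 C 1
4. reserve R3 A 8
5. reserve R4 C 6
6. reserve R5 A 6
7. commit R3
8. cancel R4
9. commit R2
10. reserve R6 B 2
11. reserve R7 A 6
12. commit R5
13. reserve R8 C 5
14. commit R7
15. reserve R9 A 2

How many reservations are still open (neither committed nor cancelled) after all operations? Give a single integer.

Answer: 3

Derivation:
Step 1: reserve R1 B 3 -> on_hand[A=42 B=52 C=23] avail[A=42 B=49 C=23] open={R1}
Step 2: cancel R1 -> on_hand[A=42 B=52 C=23] avail[A=42 B=52 C=23] open={}
Step 3: reserve R2 C 1 -> on_hand[A=42 B=52 C=23] avail[A=42 B=52 C=22] open={R2}
Step 4: reserve R3 A 8 -> on_hand[A=42 B=52 C=23] avail[A=34 B=52 C=22] open={R2,R3}
Step 5: reserve R4 C 6 -> on_hand[A=42 B=52 C=23] avail[A=34 B=52 C=16] open={R2,R3,R4}
Step 6: reserve R5 A 6 -> on_hand[A=42 B=52 C=23] avail[A=28 B=52 C=16] open={R2,R3,R4,R5}
Step 7: commit R3 -> on_hand[A=34 B=52 C=23] avail[A=28 B=52 C=16] open={R2,R4,R5}
Step 8: cancel R4 -> on_hand[A=34 B=52 C=23] avail[A=28 B=52 C=22] open={R2,R5}
Step 9: commit R2 -> on_hand[A=34 B=52 C=22] avail[A=28 B=52 C=22] open={R5}
Step 10: reserve R6 B 2 -> on_hand[A=34 B=52 C=22] avail[A=28 B=50 C=22] open={R5,R6}
Step 11: reserve R7 A 6 -> on_hand[A=34 B=52 C=22] avail[A=22 B=50 C=22] open={R5,R6,R7}
Step 12: commit R5 -> on_hand[A=28 B=52 C=22] avail[A=22 B=50 C=22] open={R6,R7}
Step 13: reserve R8 C 5 -> on_hand[A=28 B=52 C=22] avail[A=22 B=50 C=17] open={R6,R7,R8}
Step 14: commit R7 -> on_hand[A=22 B=52 C=22] avail[A=22 B=50 C=17] open={R6,R8}
Step 15: reserve R9 A 2 -> on_hand[A=22 B=52 C=22] avail[A=20 B=50 C=17] open={R6,R8,R9}
Open reservations: ['R6', 'R8', 'R9'] -> 3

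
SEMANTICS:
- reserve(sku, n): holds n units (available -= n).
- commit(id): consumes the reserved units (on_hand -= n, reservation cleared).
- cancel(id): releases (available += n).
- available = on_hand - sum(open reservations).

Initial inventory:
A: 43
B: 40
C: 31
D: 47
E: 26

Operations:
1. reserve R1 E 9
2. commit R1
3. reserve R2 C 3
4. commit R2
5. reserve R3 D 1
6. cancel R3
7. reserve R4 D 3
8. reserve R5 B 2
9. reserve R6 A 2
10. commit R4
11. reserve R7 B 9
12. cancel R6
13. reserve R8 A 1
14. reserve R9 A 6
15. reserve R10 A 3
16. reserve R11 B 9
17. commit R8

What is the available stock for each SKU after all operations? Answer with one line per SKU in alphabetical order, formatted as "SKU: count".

Step 1: reserve R1 E 9 -> on_hand[A=43 B=40 C=31 D=47 E=26] avail[A=43 B=40 C=31 D=47 E=17] open={R1}
Step 2: commit R1 -> on_hand[A=43 B=40 C=31 D=47 E=17] avail[A=43 B=40 C=31 D=47 E=17] open={}
Step 3: reserve R2 C 3 -> on_hand[A=43 B=40 C=31 D=47 E=17] avail[A=43 B=40 C=28 D=47 E=17] open={R2}
Step 4: commit R2 -> on_hand[A=43 B=40 C=28 D=47 E=17] avail[A=43 B=40 C=28 D=47 E=17] open={}
Step 5: reserve R3 D 1 -> on_hand[A=43 B=40 C=28 D=47 E=17] avail[A=43 B=40 C=28 D=46 E=17] open={R3}
Step 6: cancel R3 -> on_hand[A=43 B=40 C=28 D=47 E=17] avail[A=43 B=40 C=28 D=47 E=17] open={}
Step 7: reserve R4 D 3 -> on_hand[A=43 B=40 C=28 D=47 E=17] avail[A=43 B=40 C=28 D=44 E=17] open={R4}
Step 8: reserve R5 B 2 -> on_hand[A=43 B=40 C=28 D=47 E=17] avail[A=43 B=38 C=28 D=44 E=17] open={R4,R5}
Step 9: reserve R6 A 2 -> on_hand[A=43 B=40 C=28 D=47 E=17] avail[A=41 B=38 C=28 D=44 E=17] open={R4,R5,R6}
Step 10: commit R4 -> on_hand[A=43 B=40 C=28 D=44 E=17] avail[A=41 B=38 C=28 D=44 E=17] open={R5,R6}
Step 11: reserve R7 B 9 -> on_hand[A=43 B=40 C=28 D=44 E=17] avail[A=41 B=29 C=28 D=44 E=17] open={R5,R6,R7}
Step 12: cancel R6 -> on_hand[A=43 B=40 C=28 D=44 E=17] avail[A=43 B=29 C=28 D=44 E=17] open={R5,R7}
Step 13: reserve R8 A 1 -> on_hand[A=43 B=40 C=28 D=44 E=17] avail[A=42 B=29 C=28 D=44 E=17] open={R5,R7,R8}
Step 14: reserve R9 A 6 -> on_hand[A=43 B=40 C=28 D=44 E=17] avail[A=36 B=29 C=28 D=44 E=17] open={R5,R7,R8,R9}
Step 15: reserve R10 A 3 -> on_hand[A=43 B=40 C=28 D=44 E=17] avail[A=33 B=29 C=28 D=44 E=17] open={R10,R5,R7,R8,R9}
Step 16: reserve R11 B 9 -> on_hand[A=43 B=40 C=28 D=44 E=17] avail[A=33 B=20 C=28 D=44 E=17] open={R10,R11,R5,R7,R8,R9}
Step 17: commit R8 -> on_hand[A=42 B=40 C=28 D=44 E=17] avail[A=33 B=20 C=28 D=44 E=17] open={R10,R11,R5,R7,R9}

Answer: A: 33
B: 20
C: 28
D: 44
E: 17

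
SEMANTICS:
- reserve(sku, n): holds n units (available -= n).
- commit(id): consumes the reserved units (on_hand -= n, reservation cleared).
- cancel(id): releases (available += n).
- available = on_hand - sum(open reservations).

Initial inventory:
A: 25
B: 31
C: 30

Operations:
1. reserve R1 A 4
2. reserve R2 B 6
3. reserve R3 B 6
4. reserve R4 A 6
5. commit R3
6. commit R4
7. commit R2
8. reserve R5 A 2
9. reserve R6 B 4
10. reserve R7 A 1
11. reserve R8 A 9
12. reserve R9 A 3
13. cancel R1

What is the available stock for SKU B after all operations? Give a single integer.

Step 1: reserve R1 A 4 -> on_hand[A=25 B=31 C=30] avail[A=21 B=31 C=30] open={R1}
Step 2: reserve R2 B 6 -> on_hand[A=25 B=31 C=30] avail[A=21 B=25 C=30] open={R1,R2}
Step 3: reserve R3 B 6 -> on_hand[A=25 B=31 C=30] avail[A=21 B=19 C=30] open={R1,R2,R3}
Step 4: reserve R4 A 6 -> on_hand[A=25 B=31 C=30] avail[A=15 B=19 C=30] open={R1,R2,R3,R4}
Step 5: commit R3 -> on_hand[A=25 B=25 C=30] avail[A=15 B=19 C=30] open={R1,R2,R4}
Step 6: commit R4 -> on_hand[A=19 B=25 C=30] avail[A=15 B=19 C=30] open={R1,R2}
Step 7: commit R2 -> on_hand[A=19 B=19 C=30] avail[A=15 B=19 C=30] open={R1}
Step 8: reserve R5 A 2 -> on_hand[A=19 B=19 C=30] avail[A=13 B=19 C=30] open={R1,R5}
Step 9: reserve R6 B 4 -> on_hand[A=19 B=19 C=30] avail[A=13 B=15 C=30] open={R1,R5,R6}
Step 10: reserve R7 A 1 -> on_hand[A=19 B=19 C=30] avail[A=12 B=15 C=30] open={R1,R5,R6,R7}
Step 11: reserve R8 A 9 -> on_hand[A=19 B=19 C=30] avail[A=3 B=15 C=30] open={R1,R5,R6,R7,R8}
Step 12: reserve R9 A 3 -> on_hand[A=19 B=19 C=30] avail[A=0 B=15 C=30] open={R1,R5,R6,R7,R8,R9}
Step 13: cancel R1 -> on_hand[A=19 B=19 C=30] avail[A=4 B=15 C=30] open={R5,R6,R7,R8,R9}
Final available[B] = 15

Answer: 15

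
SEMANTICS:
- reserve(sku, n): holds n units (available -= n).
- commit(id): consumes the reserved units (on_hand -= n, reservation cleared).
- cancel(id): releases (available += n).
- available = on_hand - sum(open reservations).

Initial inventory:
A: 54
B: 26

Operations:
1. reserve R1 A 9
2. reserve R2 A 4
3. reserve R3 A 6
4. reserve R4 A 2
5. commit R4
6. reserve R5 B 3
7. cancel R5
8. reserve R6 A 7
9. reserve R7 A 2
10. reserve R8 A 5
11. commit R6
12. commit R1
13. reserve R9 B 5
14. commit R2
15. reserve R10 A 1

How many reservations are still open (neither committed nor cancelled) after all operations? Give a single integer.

Answer: 5

Derivation:
Step 1: reserve R1 A 9 -> on_hand[A=54 B=26] avail[A=45 B=26] open={R1}
Step 2: reserve R2 A 4 -> on_hand[A=54 B=26] avail[A=41 B=26] open={R1,R2}
Step 3: reserve R3 A 6 -> on_hand[A=54 B=26] avail[A=35 B=26] open={R1,R2,R3}
Step 4: reserve R4 A 2 -> on_hand[A=54 B=26] avail[A=33 B=26] open={R1,R2,R3,R4}
Step 5: commit R4 -> on_hand[A=52 B=26] avail[A=33 B=26] open={R1,R2,R3}
Step 6: reserve R5 B 3 -> on_hand[A=52 B=26] avail[A=33 B=23] open={R1,R2,R3,R5}
Step 7: cancel R5 -> on_hand[A=52 B=26] avail[A=33 B=26] open={R1,R2,R3}
Step 8: reserve R6 A 7 -> on_hand[A=52 B=26] avail[A=26 B=26] open={R1,R2,R3,R6}
Step 9: reserve R7 A 2 -> on_hand[A=52 B=26] avail[A=24 B=26] open={R1,R2,R3,R6,R7}
Step 10: reserve R8 A 5 -> on_hand[A=52 B=26] avail[A=19 B=26] open={R1,R2,R3,R6,R7,R8}
Step 11: commit R6 -> on_hand[A=45 B=26] avail[A=19 B=26] open={R1,R2,R3,R7,R8}
Step 12: commit R1 -> on_hand[A=36 B=26] avail[A=19 B=26] open={R2,R3,R7,R8}
Step 13: reserve R9 B 5 -> on_hand[A=36 B=26] avail[A=19 B=21] open={R2,R3,R7,R8,R9}
Step 14: commit R2 -> on_hand[A=32 B=26] avail[A=19 B=21] open={R3,R7,R8,R9}
Step 15: reserve R10 A 1 -> on_hand[A=32 B=26] avail[A=18 B=21] open={R10,R3,R7,R8,R9}
Open reservations: ['R10', 'R3', 'R7', 'R8', 'R9'] -> 5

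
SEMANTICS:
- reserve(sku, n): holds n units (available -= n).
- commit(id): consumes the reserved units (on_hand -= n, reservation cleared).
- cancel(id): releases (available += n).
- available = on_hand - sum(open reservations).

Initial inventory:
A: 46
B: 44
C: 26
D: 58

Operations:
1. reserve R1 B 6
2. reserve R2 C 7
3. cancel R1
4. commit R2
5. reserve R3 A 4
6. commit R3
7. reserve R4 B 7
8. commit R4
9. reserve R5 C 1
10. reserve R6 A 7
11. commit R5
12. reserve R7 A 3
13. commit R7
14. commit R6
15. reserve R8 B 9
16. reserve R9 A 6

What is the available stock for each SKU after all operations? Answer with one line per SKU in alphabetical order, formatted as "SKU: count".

Answer: A: 26
B: 28
C: 18
D: 58

Derivation:
Step 1: reserve R1 B 6 -> on_hand[A=46 B=44 C=26 D=58] avail[A=46 B=38 C=26 D=58] open={R1}
Step 2: reserve R2 C 7 -> on_hand[A=46 B=44 C=26 D=58] avail[A=46 B=38 C=19 D=58] open={R1,R2}
Step 3: cancel R1 -> on_hand[A=46 B=44 C=26 D=58] avail[A=46 B=44 C=19 D=58] open={R2}
Step 4: commit R2 -> on_hand[A=46 B=44 C=19 D=58] avail[A=46 B=44 C=19 D=58] open={}
Step 5: reserve R3 A 4 -> on_hand[A=46 B=44 C=19 D=58] avail[A=42 B=44 C=19 D=58] open={R3}
Step 6: commit R3 -> on_hand[A=42 B=44 C=19 D=58] avail[A=42 B=44 C=19 D=58] open={}
Step 7: reserve R4 B 7 -> on_hand[A=42 B=44 C=19 D=58] avail[A=42 B=37 C=19 D=58] open={R4}
Step 8: commit R4 -> on_hand[A=42 B=37 C=19 D=58] avail[A=42 B=37 C=19 D=58] open={}
Step 9: reserve R5 C 1 -> on_hand[A=42 B=37 C=19 D=58] avail[A=42 B=37 C=18 D=58] open={R5}
Step 10: reserve R6 A 7 -> on_hand[A=42 B=37 C=19 D=58] avail[A=35 B=37 C=18 D=58] open={R5,R6}
Step 11: commit R5 -> on_hand[A=42 B=37 C=18 D=58] avail[A=35 B=37 C=18 D=58] open={R6}
Step 12: reserve R7 A 3 -> on_hand[A=42 B=37 C=18 D=58] avail[A=32 B=37 C=18 D=58] open={R6,R7}
Step 13: commit R7 -> on_hand[A=39 B=37 C=18 D=58] avail[A=32 B=37 C=18 D=58] open={R6}
Step 14: commit R6 -> on_hand[A=32 B=37 C=18 D=58] avail[A=32 B=37 C=18 D=58] open={}
Step 15: reserve R8 B 9 -> on_hand[A=32 B=37 C=18 D=58] avail[A=32 B=28 C=18 D=58] open={R8}
Step 16: reserve R9 A 6 -> on_hand[A=32 B=37 C=18 D=58] avail[A=26 B=28 C=18 D=58] open={R8,R9}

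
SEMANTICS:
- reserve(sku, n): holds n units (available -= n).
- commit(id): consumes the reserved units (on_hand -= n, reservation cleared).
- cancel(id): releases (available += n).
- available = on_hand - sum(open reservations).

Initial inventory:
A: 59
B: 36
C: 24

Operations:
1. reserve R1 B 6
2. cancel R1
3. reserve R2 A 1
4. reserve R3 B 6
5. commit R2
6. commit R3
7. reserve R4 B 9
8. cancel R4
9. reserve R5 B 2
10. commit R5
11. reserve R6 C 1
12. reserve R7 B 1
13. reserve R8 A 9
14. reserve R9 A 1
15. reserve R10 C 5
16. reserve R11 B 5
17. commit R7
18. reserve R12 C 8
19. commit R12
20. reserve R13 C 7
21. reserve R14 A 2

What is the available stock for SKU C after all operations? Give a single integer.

Step 1: reserve R1 B 6 -> on_hand[A=59 B=36 C=24] avail[A=59 B=30 C=24] open={R1}
Step 2: cancel R1 -> on_hand[A=59 B=36 C=24] avail[A=59 B=36 C=24] open={}
Step 3: reserve R2 A 1 -> on_hand[A=59 B=36 C=24] avail[A=58 B=36 C=24] open={R2}
Step 4: reserve R3 B 6 -> on_hand[A=59 B=36 C=24] avail[A=58 B=30 C=24] open={R2,R3}
Step 5: commit R2 -> on_hand[A=58 B=36 C=24] avail[A=58 B=30 C=24] open={R3}
Step 6: commit R3 -> on_hand[A=58 B=30 C=24] avail[A=58 B=30 C=24] open={}
Step 7: reserve R4 B 9 -> on_hand[A=58 B=30 C=24] avail[A=58 B=21 C=24] open={R4}
Step 8: cancel R4 -> on_hand[A=58 B=30 C=24] avail[A=58 B=30 C=24] open={}
Step 9: reserve R5 B 2 -> on_hand[A=58 B=30 C=24] avail[A=58 B=28 C=24] open={R5}
Step 10: commit R5 -> on_hand[A=58 B=28 C=24] avail[A=58 B=28 C=24] open={}
Step 11: reserve R6 C 1 -> on_hand[A=58 B=28 C=24] avail[A=58 B=28 C=23] open={R6}
Step 12: reserve R7 B 1 -> on_hand[A=58 B=28 C=24] avail[A=58 B=27 C=23] open={R6,R7}
Step 13: reserve R8 A 9 -> on_hand[A=58 B=28 C=24] avail[A=49 B=27 C=23] open={R6,R7,R8}
Step 14: reserve R9 A 1 -> on_hand[A=58 B=28 C=24] avail[A=48 B=27 C=23] open={R6,R7,R8,R9}
Step 15: reserve R10 C 5 -> on_hand[A=58 B=28 C=24] avail[A=48 B=27 C=18] open={R10,R6,R7,R8,R9}
Step 16: reserve R11 B 5 -> on_hand[A=58 B=28 C=24] avail[A=48 B=22 C=18] open={R10,R11,R6,R7,R8,R9}
Step 17: commit R7 -> on_hand[A=58 B=27 C=24] avail[A=48 B=22 C=18] open={R10,R11,R6,R8,R9}
Step 18: reserve R12 C 8 -> on_hand[A=58 B=27 C=24] avail[A=48 B=22 C=10] open={R10,R11,R12,R6,R8,R9}
Step 19: commit R12 -> on_hand[A=58 B=27 C=16] avail[A=48 B=22 C=10] open={R10,R11,R6,R8,R9}
Step 20: reserve R13 C 7 -> on_hand[A=58 B=27 C=16] avail[A=48 B=22 C=3] open={R10,R11,R13,R6,R8,R9}
Step 21: reserve R14 A 2 -> on_hand[A=58 B=27 C=16] avail[A=46 B=22 C=3] open={R10,R11,R13,R14,R6,R8,R9}
Final available[C] = 3

Answer: 3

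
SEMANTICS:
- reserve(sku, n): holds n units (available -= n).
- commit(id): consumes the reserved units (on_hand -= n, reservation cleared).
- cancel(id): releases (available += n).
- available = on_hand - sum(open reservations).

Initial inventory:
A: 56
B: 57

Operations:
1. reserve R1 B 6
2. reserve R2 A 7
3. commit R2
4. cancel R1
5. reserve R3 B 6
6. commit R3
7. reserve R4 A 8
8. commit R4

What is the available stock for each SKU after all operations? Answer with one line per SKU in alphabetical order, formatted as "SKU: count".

Step 1: reserve R1 B 6 -> on_hand[A=56 B=57] avail[A=56 B=51] open={R1}
Step 2: reserve R2 A 7 -> on_hand[A=56 B=57] avail[A=49 B=51] open={R1,R2}
Step 3: commit R2 -> on_hand[A=49 B=57] avail[A=49 B=51] open={R1}
Step 4: cancel R1 -> on_hand[A=49 B=57] avail[A=49 B=57] open={}
Step 5: reserve R3 B 6 -> on_hand[A=49 B=57] avail[A=49 B=51] open={R3}
Step 6: commit R3 -> on_hand[A=49 B=51] avail[A=49 B=51] open={}
Step 7: reserve R4 A 8 -> on_hand[A=49 B=51] avail[A=41 B=51] open={R4}
Step 8: commit R4 -> on_hand[A=41 B=51] avail[A=41 B=51] open={}

Answer: A: 41
B: 51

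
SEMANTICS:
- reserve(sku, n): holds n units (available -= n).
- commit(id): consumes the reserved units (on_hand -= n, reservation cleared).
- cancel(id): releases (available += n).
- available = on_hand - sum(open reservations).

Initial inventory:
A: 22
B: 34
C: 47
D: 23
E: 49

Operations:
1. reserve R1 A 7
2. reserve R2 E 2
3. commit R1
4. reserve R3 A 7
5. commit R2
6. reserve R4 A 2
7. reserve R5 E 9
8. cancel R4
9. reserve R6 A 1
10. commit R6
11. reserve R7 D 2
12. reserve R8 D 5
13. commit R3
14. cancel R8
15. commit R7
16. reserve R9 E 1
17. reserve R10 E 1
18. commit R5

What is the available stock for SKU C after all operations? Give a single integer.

Answer: 47

Derivation:
Step 1: reserve R1 A 7 -> on_hand[A=22 B=34 C=47 D=23 E=49] avail[A=15 B=34 C=47 D=23 E=49] open={R1}
Step 2: reserve R2 E 2 -> on_hand[A=22 B=34 C=47 D=23 E=49] avail[A=15 B=34 C=47 D=23 E=47] open={R1,R2}
Step 3: commit R1 -> on_hand[A=15 B=34 C=47 D=23 E=49] avail[A=15 B=34 C=47 D=23 E=47] open={R2}
Step 4: reserve R3 A 7 -> on_hand[A=15 B=34 C=47 D=23 E=49] avail[A=8 B=34 C=47 D=23 E=47] open={R2,R3}
Step 5: commit R2 -> on_hand[A=15 B=34 C=47 D=23 E=47] avail[A=8 B=34 C=47 D=23 E=47] open={R3}
Step 6: reserve R4 A 2 -> on_hand[A=15 B=34 C=47 D=23 E=47] avail[A=6 B=34 C=47 D=23 E=47] open={R3,R4}
Step 7: reserve R5 E 9 -> on_hand[A=15 B=34 C=47 D=23 E=47] avail[A=6 B=34 C=47 D=23 E=38] open={R3,R4,R5}
Step 8: cancel R4 -> on_hand[A=15 B=34 C=47 D=23 E=47] avail[A=8 B=34 C=47 D=23 E=38] open={R3,R5}
Step 9: reserve R6 A 1 -> on_hand[A=15 B=34 C=47 D=23 E=47] avail[A=7 B=34 C=47 D=23 E=38] open={R3,R5,R6}
Step 10: commit R6 -> on_hand[A=14 B=34 C=47 D=23 E=47] avail[A=7 B=34 C=47 D=23 E=38] open={R3,R5}
Step 11: reserve R7 D 2 -> on_hand[A=14 B=34 C=47 D=23 E=47] avail[A=7 B=34 C=47 D=21 E=38] open={R3,R5,R7}
Step 12: reserve R8 D 5 -> on_hand[A=14 B=34 C=47 D=23 E=47] avail[A=7 B=34 C=47 D=16 E=38] open={R3,R5,R7,R8}
Step 13: commit R3 -> on_hand[A=7 B=34 C=47 D=23 E=47] avail[A=7 B=34 C=47 D=16 E=38] open={R5,R7,R8}
Step 14: cancel R8 -> on_hand[A=7 B=34 C=47 D=23 E=47] avail[A=7 B=34 C=47 D=21 E=38] open={R5,R7}
Step 15: commit R7 -> on_hand[A=7 B=34 C=47 D=21 E=47] avail[A=7 B=34 C=47 D=21 E=38] open={R5}
Step 16: reserve R9 E 1 -> on_hand[A=7 B=34 C=47 D=21 E=47] avail[A=7 B=34 C=47 D=21 E=37] open={R5,R9}
Step 17: reserve R10 E 1 -> on_hand[A=7 B=34 C=47 D=21 E=47] avail[A=7 B=34 C=47 D=21 E=36] open={R10,R5,R9}
Step 18: commit R5 -> on_hand[A=7 B=34 C=47 D=21 E=38] avail[A=7 B=34 C=47 D=21 E=36] open={R10,R9}
Final available[C] = 47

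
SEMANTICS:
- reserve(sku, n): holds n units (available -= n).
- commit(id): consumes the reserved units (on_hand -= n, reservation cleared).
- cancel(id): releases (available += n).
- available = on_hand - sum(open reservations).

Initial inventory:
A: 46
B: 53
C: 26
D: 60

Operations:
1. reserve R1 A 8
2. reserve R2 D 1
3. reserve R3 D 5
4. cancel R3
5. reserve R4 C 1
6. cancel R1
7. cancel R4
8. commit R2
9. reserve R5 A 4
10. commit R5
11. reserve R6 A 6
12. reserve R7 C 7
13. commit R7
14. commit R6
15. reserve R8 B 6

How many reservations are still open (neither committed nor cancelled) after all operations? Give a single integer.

Answer: 1

Derivation:
Step 1: reserve R1 A 8 -> on_hand[A=46 B=53 C=26 D=60] avail[A=38 B=53 C=26 D=60] open={R1}
Step 2: reserve R2 D 1 -> on_hand[A=46 B=53 C=26 D=60] avail[A=38 B=53 C=26 D=59] open={R1,R2}
Step 3: reserve R3 D 5 -> on_hand[A=46 B=53 C=26 D=60] avail[A=38 B=53 C=26 D=54] open={R1,R2,R3}
Step 4: cancel R3 -> on_hand[A=46 B=53 C=26 D=60] avail[A=38 B=53 C=26 D=59] open={R1,R2}
Step 5: reserve R4 C 1 -> on_hand[A=46 B=53 C=26 D=60] avail[A=38 B=53 C=25 D=59] open={R1,R2,R4}
Step 6: cancel R1 -> on_hand[A=46 B=53 C=26 D=60] avail[A=46 B=53 C=25 D=59] open={R2,R4}
Step 7: cancel R4 -> on_hand[A=46 B=53 C=26 D=60] avail[A=46 B=53 C=26 D=59] open={R2}
Step 8: commit R2 -> on_hand[A=46 B=53 C=26 D=59] avail[A=46 B=53 C=26 D=59] open={}
Step 9: reserve R5 A 4 -> on_hand[A=46 B=53 C=26 D=59] avail[A=42 B=53 C=26 D=59] open={R5}
Step 10: commit R5 -> on_hand[A=42 B=53 C=26 D=59] avail[A=42 B=53 C=26 D=59] open={}
Step 11: reserve R6 A 6 -> on_hand[A=42 B=53 C=26 D=59] avail[A=36 B=53 C=26 D=59] open={R6}
Step 12: reserve R7 C 7 -> on_hand[A=42 B=53 C=26 D=59] avail[A=36 B=53 C=19 D=59] open={R6,R7}
Step 13: commit R7 -> on_hand[A=42 B=53 C=19 D=59] avail[A=36 B=53 C=19 D=59] open={R6}
Step 14: commit R6 -> on_hand[A=36 B=53 C=19 D=59] avail[A=36 B=53 C=19 D=59] open={}
Step 15: reserve R8 B 6 -> on_hand[A=36 B=53 C=19 D=59] avail[A=36 B=47 C=19 D=59] open={R8}
Open reservations: ['R8'] -> 1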